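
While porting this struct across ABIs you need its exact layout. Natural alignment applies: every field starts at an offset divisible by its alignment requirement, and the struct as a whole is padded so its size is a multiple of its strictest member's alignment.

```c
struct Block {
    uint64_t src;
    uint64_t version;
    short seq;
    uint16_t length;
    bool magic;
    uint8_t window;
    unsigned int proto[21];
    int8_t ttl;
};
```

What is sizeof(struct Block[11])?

0..8  src  (8B, 8-aligned)
8..16  version  (8B, 8-aligned)
16..18  seq  (2B, 2-aligned)
18..20  length  (2B, 2-aligned)
20..21  magic  (1B, 1-aligned)
21..22  window  (1B, 1-aligned)
22..24  -- padding (2B)
24..108  proto  (84B, 4-aligned)
108..109  ttl  (1B, 1-aligned)
109..112  -- tail padding (3B)
sizeof = 112, alignof = 8
array of 11: 11 × 112 = 1232

1232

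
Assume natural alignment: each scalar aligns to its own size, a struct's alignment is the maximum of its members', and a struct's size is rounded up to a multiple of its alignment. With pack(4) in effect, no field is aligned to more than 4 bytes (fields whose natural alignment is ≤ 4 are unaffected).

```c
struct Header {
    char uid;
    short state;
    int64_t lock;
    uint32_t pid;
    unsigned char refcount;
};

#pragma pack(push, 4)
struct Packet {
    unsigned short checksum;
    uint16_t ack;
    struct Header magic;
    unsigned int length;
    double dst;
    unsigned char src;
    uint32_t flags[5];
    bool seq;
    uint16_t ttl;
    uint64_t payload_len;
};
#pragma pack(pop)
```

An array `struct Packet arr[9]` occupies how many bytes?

684

Header: @0: uid [1B, align 1] → 1; +1 pad (align 2); @2: state [2B, align 2] → 4; +4 pad (align 8); @8: lock [8B, align 8] → 16; @16: pid [4B, align 4] → 20; @20: refcount [1B, align 1] → 21; +3 tail pad (align 8); size 24, align 8
@0: checksum [2B, align 2] → 2
@2: ack [2B, align 2] → 4
@4: magic [24B, align 4] → 28
@28: length [4B, align 4] → 32
@32: dst [8B, align 4] → 40
@40: src [1B, align 1] → 41
+3 pad (align 4)
@44: flags [20B, align 4] → 64
@64: seq [1B, align 1] → 65
+1 pad (align 2)
@66: ttl [2B, align 2] → 68
@68: payload_len [8B, align 4] → 76
size 76, align 4
array of 9: 9 × 76 = 684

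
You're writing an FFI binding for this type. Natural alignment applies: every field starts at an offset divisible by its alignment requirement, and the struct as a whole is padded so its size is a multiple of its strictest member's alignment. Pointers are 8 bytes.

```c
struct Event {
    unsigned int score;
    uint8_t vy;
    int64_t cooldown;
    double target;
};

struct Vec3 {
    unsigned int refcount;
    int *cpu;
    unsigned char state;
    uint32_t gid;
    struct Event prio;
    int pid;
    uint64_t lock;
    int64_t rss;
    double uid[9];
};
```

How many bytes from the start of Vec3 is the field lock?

56

Event: score at 0 (size 4, align 4) → ends 4; vy at 4 (size 1, align 1) → ends 5; pad 3 to align 8 for cooldown; cooldown at 8 (size 8, align 8) → ends 16; target at 16 (size 8, align 8) → ends 24; total 24 bytes, alignment 8
refcount at 0 (size 4, align 4) → ends 4
pad 4 to align 8 for cpu
cpu at 8 (size 8, align 8) → ends 16
state at 16 (size 1, align 1) → ends 17
pad 3 to align 4 for gid
gid at 20 (size 4, align 4) → ends 24
prio at 24 (size 24, align 8) → ends 48
pid at 48 (size 4, align 4) → ends 52
pad 4 to align 8 for lock
lock at 56 (size 8, align 8) → ends 64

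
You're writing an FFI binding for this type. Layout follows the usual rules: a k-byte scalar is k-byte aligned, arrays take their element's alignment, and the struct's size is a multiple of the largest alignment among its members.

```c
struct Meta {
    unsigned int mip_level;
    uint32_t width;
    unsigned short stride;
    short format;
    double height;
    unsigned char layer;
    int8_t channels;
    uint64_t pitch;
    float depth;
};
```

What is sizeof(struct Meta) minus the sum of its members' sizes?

14

0..4  mip_level  (4B, 4-aligned)
4..8  width  (4B, 4-aligned)
8..10  stride  (2B, 2-aligned)
10..12  format  (2B, 2-aligned)
12..16  -- padding (4B)
16..24  height  (8B, 8-aligned)
24..25  layer  (1B, 1-aligned)
25..26  channels  (1B, 1-aligned)
26..32  -- padding (6B)
32..40  pitch  (8B, 8-aligned)
40..44  depth  (4B, 4-aligned)
44..48  -- tail padding (4B)
sizeof = 48, alignof = 8
data bytes 34, size 48 → padding 14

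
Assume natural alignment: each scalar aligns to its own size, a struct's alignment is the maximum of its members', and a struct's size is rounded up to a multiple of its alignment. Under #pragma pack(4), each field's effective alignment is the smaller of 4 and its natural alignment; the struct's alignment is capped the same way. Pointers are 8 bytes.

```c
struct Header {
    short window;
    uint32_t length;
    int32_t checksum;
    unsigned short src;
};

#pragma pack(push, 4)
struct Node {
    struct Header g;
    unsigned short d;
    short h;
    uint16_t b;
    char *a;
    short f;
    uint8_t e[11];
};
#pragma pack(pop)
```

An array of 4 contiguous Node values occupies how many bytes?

192

Header: @0: window [2B, align 2] → 2; +2 pad (align 4); @4: length [4B, align 4] → 8; @8: checksum [4B, align 4] → 12; @12: src [2B, align 2] → 14; +2 tail pad (align 4); size 16, align 4
@0: g [16B, align 4] → 16
@16: d [2B, align 2] → 18
@18: h [2B, align 2] → 20
@20: b [2B, align 2] → 22
+2 pad (align 4)
@24: a [8B, align 4] → 32
@32: f [2B, align 2] → 34
@34: e [11B, align 1] → 45
+3 tail pad (align 4)
size 48, align 4
array of 4: 4 × 48 = 192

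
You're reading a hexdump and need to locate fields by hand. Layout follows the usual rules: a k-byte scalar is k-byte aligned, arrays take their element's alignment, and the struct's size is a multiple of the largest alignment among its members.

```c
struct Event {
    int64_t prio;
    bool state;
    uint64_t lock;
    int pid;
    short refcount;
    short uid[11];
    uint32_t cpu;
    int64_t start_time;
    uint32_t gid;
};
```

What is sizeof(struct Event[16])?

@0: prio [8B, align 8] → 8
@8: state [1B, align 1] → 9
+7 pad (align 8)
@16: lock [8B, align 8] → 24
@24: pid [4B, align 4] → 28
@28: refcount [2B, align 2] → 30
@30: uid [22B, align 2] → 52
@52: cpu [4B, align 4] → 56
@56: start_time [8B, align 8] → 64
@64: gid [4B, align 4] → 68
+4 tail pad (align 8)
size 72, align 8
array of 16: 16 × 72 = 1152

1152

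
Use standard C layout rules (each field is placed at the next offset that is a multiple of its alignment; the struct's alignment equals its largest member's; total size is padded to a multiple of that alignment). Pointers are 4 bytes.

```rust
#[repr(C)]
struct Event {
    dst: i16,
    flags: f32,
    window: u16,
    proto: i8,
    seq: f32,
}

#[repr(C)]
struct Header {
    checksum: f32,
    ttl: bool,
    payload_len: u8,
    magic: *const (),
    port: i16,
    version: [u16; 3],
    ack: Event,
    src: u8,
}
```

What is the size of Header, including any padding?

40

Event: @0: dst [2B, align 2] → 2; +2 pad (align 4); @4: flags [4B, align 4] → 8; @8: window [2B, align 2] → 10; @10: proto [1B, align 1] → 11; +1 pad (align 4); @12: seq [4B, align 4] → 16; size 16, align 4
@0: checksum [4B, align 4] → 4
@4: ttl [1B, align 1] → 5
@5: payload_len [1B, align 1] → 6
+2 pad (align 4)
@8: magic [4B, align 4] → 12
@12: port [2B, align 2] → 14
@14: version [6B, align 2] → 20
@20: ack [16B, align 4] → 36
@36: src [1B, align 1] → 37
+3 tail pad (align 4)
size 40, align 4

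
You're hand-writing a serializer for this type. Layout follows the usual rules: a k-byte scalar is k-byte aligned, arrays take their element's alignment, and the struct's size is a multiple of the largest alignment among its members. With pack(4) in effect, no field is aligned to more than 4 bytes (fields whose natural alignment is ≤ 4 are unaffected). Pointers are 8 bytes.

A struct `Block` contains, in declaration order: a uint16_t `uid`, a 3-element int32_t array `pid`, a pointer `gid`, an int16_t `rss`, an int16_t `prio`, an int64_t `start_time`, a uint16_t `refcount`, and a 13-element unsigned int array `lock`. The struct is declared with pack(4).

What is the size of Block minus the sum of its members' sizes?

uid at 0 (size 2, align 2) → ends 2
pad 2 to align 4 for pid
pid at 4 (size 12, align 4) → ends 16
gid at 16 (size 8, align 4) → ends 24
rss at 24 (size 2, align 2) → ends 26
prio at 26 (size 2, align 2) → ends 28
start_time at 28 (size 8, align 4) → ends 36
refcount at 36 (size 2, align 2) → ends 38
pad 2 to align 4 for lock
lock at 40 (size 52, align 4) → ends 92
total 92 bytes, alignment 4
data bytes 88, size 92 → padding 4

4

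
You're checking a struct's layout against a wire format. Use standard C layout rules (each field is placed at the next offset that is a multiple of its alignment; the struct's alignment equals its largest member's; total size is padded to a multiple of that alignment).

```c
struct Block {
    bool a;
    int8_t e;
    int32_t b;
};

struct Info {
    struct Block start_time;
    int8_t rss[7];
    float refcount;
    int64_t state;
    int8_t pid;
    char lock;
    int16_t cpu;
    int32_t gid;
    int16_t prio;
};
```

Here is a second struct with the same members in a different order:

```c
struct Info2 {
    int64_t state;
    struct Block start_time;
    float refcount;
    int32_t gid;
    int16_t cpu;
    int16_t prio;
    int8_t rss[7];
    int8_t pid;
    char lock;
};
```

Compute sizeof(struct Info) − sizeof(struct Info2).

8

Block: 0..1  a  (1B, 1-aligned); 1..2  e  (1B, 1-aligned); 2..4  -- padding (2B); 4..8  b  (4B, 4-aligned); sizeof = 8, alignof = 4
0..8  start_time  (8B, 4-aligned)
8..15  rss  (7B, 1-aligned)
15..16  -- padding (1B)
16..20  refcount  (4B, 4-aligned)
20..24  -- padding (4B)
24..32  state  (8B, 8-aligned)
32..33  pid  (1B, 1-aligned)
33..34  lock  (1B, 1-aligned)
34..36  cpu  (2B, 2-aligned)
36..40  gid  (4B, 4-aligned)
40..42  prio  (2B, 2-aligned)
42..48  -- tail padding (6B)
sizeof = 48, alignof = 8
— Info2 —
0..8  state  (8B, 8-aligned)
8..16  start_time  (8B, 4-aligned)
16..20  refcount  (4B, 4-aligned)
20..24  gid  (4B, 4-aligned)
24..26  cpu  (2B, 2-aligned)
26..28  prio  (2B, 2-aligned)
28..35  rss  (7B, 1-aligned)
35..36  pid  (1B, 1-aligned)
36..37  lock  (1B, 1-aligned)
37..40  -- tail padding (3B)
sizeof = 40, alignof = 8
48 − 40 = 8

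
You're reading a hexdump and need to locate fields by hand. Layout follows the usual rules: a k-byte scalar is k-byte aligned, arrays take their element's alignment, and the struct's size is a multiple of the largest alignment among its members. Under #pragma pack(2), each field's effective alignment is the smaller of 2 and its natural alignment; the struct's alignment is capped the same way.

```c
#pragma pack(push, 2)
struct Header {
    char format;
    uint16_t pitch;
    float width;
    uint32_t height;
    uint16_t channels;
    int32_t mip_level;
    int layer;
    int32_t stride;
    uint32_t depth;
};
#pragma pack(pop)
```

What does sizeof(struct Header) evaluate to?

format at 0 (size 1, align 1) → ends 1
pad 1 to align 2 for pitch
pitch at 2 (size 2, align 2) → ends 4
width at 4 (size 4, align 2) → ends 8
height at 8 (size 4, align 2) → ends 12
channels at 12 (size 2, align 2) → ends 14
mip_level at 14 (size 4, align 2) → ends 18
layer at 18 (size 4, align 2) → ends 22
stride at 22 (size 4, align 2) → ends 26
depth at 26 (size 4, align 2) → ends 30
total 30 bytes, alignment 2

30 bytes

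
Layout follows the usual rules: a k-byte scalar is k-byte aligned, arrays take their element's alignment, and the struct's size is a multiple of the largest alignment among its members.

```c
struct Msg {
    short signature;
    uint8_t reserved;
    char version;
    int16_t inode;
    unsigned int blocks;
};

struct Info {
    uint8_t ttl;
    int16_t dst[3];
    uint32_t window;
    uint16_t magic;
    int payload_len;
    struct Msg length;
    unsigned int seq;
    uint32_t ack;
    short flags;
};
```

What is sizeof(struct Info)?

44

Msg: 0..2  signature  (2B, 2-aligned); 2..3  reserved  (1B, 1-aligned); 3..4  version  (1B, 1-aligned); 4..6  inode  (2B, 2-aligned); 6..8  -- padding (2B); 8..12  blocks  (4B, 4-aligned); sizeof = 12, alignof = 4
0..1  ttl  (1B, 1-aligned)
1..2  -- padding (1B)
2..8  dst  (6B, 2-aligned)
8..12  window  (4B, 4-aligned)
12..14  magic  (2B, 2-aligned)
14..16  -- padding (2B)
16..20  payload_len  (4B, 4-aligned)
20..32  length  (12B, 4-aligned)
32..36  seq  (4B, 4-aligned)
36..40  ack  (4B, 4-aligned)
40..42  flags  (2B, 2-aligned)
42..44  -- tail padding (2B)
sizeof = 44, alignof = 4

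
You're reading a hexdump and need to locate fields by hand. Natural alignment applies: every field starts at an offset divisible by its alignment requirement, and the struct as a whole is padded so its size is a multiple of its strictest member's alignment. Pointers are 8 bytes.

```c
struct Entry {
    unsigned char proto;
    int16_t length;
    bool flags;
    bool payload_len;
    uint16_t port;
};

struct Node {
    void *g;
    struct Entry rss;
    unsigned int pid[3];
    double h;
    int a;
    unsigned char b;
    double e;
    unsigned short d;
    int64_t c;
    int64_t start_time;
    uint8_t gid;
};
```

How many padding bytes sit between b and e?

Entry: 0..1  proto  (1B, 1-aligned); 1..2  -- padding (1B); 2..4  length  (2B, 2-aligned); 4..5  flags  (1B, 1-aligned); 5..6  payload_len  (1B, 1-aligned); 6..8  port  (2B, 2-aligned); sizeof = 8, alignof = 2
0..8  g  (8B, 8-aligned)
8..16  rss  (8B, 2-aligned)
16..28  pid  (12B, 4-aligned)
28..32  -- padding (4B)
32..40  h  (8B, 8-aligned)
40..44  a  (4B, 4-aligned)
44..45  b  (1B, 1-aligned)
45..48  -- padding (3B)
48..56  e  (8B, 8-aligned)

3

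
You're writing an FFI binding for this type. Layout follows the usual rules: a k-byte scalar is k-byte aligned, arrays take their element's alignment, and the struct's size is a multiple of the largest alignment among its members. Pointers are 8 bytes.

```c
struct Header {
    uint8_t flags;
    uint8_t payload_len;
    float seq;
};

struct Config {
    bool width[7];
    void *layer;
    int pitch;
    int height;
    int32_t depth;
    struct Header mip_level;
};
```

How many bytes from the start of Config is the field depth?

Header: 0..1  flags  (1B, 1-aligned); 1..2  payload_len  (1B, 1-aligned); 2..4  -- padding (2B); 4..8  seq  (4B, 4-aligned); sizeof = 8, alignof = 4
0..7  width  (7B, 1-aligned)
7..8  -- padding (1B)
8..16  layer  (8B, 8-aligned)
16..20  pitch  (4B, 4-aligned)
20..24  height  (4B, 4-aligned)
24..28  depth  (4B, 4-aligned)

24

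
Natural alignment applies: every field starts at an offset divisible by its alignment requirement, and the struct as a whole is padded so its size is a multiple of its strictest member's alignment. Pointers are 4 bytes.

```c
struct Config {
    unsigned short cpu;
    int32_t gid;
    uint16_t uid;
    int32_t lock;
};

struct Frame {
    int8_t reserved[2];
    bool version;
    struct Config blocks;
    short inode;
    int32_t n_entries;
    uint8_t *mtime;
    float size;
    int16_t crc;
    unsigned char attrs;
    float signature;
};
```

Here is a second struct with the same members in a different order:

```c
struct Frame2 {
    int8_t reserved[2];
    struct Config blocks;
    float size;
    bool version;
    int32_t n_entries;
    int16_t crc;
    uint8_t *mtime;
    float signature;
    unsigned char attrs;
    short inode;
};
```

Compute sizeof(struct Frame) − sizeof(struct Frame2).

Config: 0..2  cpu  (2B, 2-aligned); 2..4  -- padding (2B); 4..8  gid  (4B, 4-aligned); 8..10  uid  (2B, 2-aligned); 10..12  -- padding (2B); 12..16  lock  (4B, 4-aligned); sizeof = 16, alignof = 4
0..2  reserved  (2B, 1-aligned)
2..3  version  (1B, 1-aligned)
3..4  -- padding (1B)
4..20  blocks  (16B, 4-aligned)
20..22  inode  (2B, 2-aligned)
22..24  -- padding (2B)
24..28  n_entries  (4B, 4-aligned)
28..32  mtime  (4B, 4-aligned)
32..36  size  (4B, 4-aligned)
36..38  crc  (2B, 2-aligned)
38..39  attrs  (1B, 1-aligned)
39..40  -- padding (1B)
40..44  signature  (4B, 4-aligned)
sizeof = 44, alignof = 4
— Frame2 —
0..2  reserved  (2B, 1-aligned)
2..4  -- padding (2B)
4..20  blocks  (16B, 4-aligned)
20..24  size  (4B, 4-aligned)
24..25  version  (1B, 1-aligned)
25..28  -- padding (3B)
28..32  n_entries  (4B, 4-aligned)
32..34  crc  (2B, 2-aligned)
34..36  -- padding (2B)
36..40  mtime  (4B, 4-aligned)
40..44  signature  (4B, 4-aligned)
44..45  attrs  (1B, 1-aligned)
45..46  -- padding (1B)
46..48  inode  (2B, 2-aligned)
sizeof = 48, alignof = 4
44 − 48 = -4

-4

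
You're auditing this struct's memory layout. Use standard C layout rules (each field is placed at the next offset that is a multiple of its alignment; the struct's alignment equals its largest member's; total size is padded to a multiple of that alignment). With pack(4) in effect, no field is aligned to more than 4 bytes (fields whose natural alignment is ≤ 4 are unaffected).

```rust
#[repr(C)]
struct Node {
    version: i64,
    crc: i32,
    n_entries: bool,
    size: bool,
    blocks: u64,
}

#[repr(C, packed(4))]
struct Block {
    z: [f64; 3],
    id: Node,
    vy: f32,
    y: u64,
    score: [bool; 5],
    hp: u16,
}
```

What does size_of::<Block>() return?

68

Node: @0: version [8B, align 8] → 8; @8: crc [4B, align 4] → 12; @12: n_entries [1B, align 1] → 13; @13: size [1B, align 1] → 14; +2 pad (align 8); @16: blocks [8B, align 8] → 24; size 24, align 8
@0: z [24B, align 4] → 24
@24: id [24B, align 4] → 48
@48: vy [4B, align 4] → 52
@52: y [8B, align 4] → 60
@60: score [5B, align 1] → 65
+1 pad (align 2)
@66: hp [2B, align 2] → 68
size 68, align 4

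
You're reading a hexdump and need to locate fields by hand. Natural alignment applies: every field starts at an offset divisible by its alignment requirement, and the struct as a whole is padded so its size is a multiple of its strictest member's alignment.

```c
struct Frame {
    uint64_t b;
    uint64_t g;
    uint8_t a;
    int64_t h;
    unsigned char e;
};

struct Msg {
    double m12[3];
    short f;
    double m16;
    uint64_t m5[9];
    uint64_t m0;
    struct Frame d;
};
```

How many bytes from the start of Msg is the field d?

120

Frame: b at 0 (size 8, align 8) → ends 8; g at 8 (size 8, align 8) → ends 16; a at 16 (size 1, align 1) → ends 17; pad 7 to align 8 for h; h at 24 (size 8, align 8) → ends 32; e at 32 (size 1, align 1) → ends 33; tail pad 7 to reach multiple of 8; total 40 bytes, alignment 8
m12 at 0 (size 24, align 8) → ends 24
f at 24 (size 2, align 2) → ends 26
pad 6 to align 8 for m16
m16 at 32 (size 8, align 8) → ends 40
m5 at 40 (size 72, align 8) → ends 112
m0 at 112 (size 8, align 8) → ends 120
d at 120 (size 40, align 8) → ends 160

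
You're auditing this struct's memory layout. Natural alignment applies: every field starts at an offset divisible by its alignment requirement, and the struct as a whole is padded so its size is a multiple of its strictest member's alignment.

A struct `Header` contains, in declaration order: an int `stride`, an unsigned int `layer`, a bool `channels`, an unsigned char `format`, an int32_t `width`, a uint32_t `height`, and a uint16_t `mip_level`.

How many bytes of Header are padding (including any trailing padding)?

stride at 0 (size 4, align 4) → ends 4
layer at 4 (size 4, align 4) → ends 8
channels at 8 (size 1, align 1) → ends 9
format at 9 (size 1, align 1) → ends 10
pad 2 to align 4 for width
width at 12 (size 4, align 4) → ends 16
height at 16 (size 4, align 4) → ends 20
mip_level at 20 (size 2, align 2) → ends 22
tail pad 2 to reach multiple of 4
total 24 bytes, alignment 4
data bytes 20, size 24 → padding 4

4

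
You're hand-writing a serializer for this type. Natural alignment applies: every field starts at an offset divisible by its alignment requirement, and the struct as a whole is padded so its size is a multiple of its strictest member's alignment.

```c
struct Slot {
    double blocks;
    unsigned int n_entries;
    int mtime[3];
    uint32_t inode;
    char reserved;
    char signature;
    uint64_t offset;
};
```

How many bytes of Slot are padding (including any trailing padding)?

2

blocks at 0 (size 8, align 8) → ends 8
n_entries at 8 (size 4, align 4) → ends 12
mtime at 12 (size 12, align 4) → ends 24
inode at 24 (size 4, align 4) → ends 28
reserved at 28 (size 1, align 1) → ends 29
signature at 29 (size 1, align 1) → ends 30
pad 2 to align 8 for offset
offset at 32 (size 8, align 8) → ends 40
total 40 bytes, alignment 8
data bytes 38, size 40 → padding 2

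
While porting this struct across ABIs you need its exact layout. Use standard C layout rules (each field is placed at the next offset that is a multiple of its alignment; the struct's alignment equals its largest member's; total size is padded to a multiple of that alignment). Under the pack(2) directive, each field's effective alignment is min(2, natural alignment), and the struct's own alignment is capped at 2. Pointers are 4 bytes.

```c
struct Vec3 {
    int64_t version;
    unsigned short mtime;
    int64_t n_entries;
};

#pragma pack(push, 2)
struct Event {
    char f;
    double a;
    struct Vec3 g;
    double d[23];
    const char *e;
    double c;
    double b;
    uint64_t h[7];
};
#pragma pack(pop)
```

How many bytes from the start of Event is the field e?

Vec3: version at 0 (size 8, align 8) → ends 8; mtime at 8 (size 2, align 2) → ends 10; pad 6 to align 8 for n_entries; n_entries at 16 (size 8, align 8) → ends 24; total 24 bytes, alignment 8
f at 0 (size 1, align 1) → ends 1
pad 1 to align 2 for a
a at 2 (size 8, align 2) → ends 10
g at 10 (size 24, align 2) → ends 34
d at 34 (size 184, align 2) → ends 218
e at 218 (size 4, align 2) → ends 222

218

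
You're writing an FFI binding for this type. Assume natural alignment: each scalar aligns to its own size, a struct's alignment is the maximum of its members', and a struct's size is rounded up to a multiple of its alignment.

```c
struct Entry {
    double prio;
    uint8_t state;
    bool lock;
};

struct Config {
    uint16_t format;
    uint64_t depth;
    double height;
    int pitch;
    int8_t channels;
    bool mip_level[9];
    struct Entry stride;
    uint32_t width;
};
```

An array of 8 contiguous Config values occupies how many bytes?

Entry: 0..8  prio  (8B, 8-aligned); 8..9  state  (1B, 1-aligned); 9..10  lock  (1B, 1-aligned); 10..16  -- tail padding (6B); sizeof = 16, alignof = 8
0..2  format  (2B, 2-aligned)
2..8  -- padding (6B)
8..16  depth  (8B, 8-aligned)
16..24  height  (8B, 8-aligned)
24..28  pitch  (4B, 4-aligned)
28..29  channels  (1B, 1-aligned)
29..38  mip_level  (9B, 1-aligned)
38..40  -- padding (2B)
40..56  stride  (16B, 8-aligned)
56..60  width  (4B, 4-aligned)
60..64  -- tail padding (4B)
sizeof = 64, alignof = 8
array of 8: 8 × 64 = 512

512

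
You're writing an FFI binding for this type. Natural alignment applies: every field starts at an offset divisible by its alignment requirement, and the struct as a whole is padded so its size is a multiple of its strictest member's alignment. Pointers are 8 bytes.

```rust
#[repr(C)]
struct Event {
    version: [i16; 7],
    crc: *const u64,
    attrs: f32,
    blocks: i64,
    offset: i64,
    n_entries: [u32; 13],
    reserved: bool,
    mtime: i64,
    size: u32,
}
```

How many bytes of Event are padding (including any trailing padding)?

13

@0: version [14B, align 2] → 14
+2 pad (align 8)
@16: crc [8B, align 8] → 24
@24: attrs [4B, align 4] → 28
+4 pad (align 8)
@32: blocks [8B, align 8] → 40
@40: offset [8B, align 8] → 48
@48: n_entries [52B, align 4] → 100
@100: reserved [1B, align 1] → 101
+3 pad (align 8)
@104: mtime [8B, align 8] → 112
@112: size [4B, align 4] → 116
+4 tail pad (align 8)
size 120, align 8
data bytes 107, size 120 → padding 13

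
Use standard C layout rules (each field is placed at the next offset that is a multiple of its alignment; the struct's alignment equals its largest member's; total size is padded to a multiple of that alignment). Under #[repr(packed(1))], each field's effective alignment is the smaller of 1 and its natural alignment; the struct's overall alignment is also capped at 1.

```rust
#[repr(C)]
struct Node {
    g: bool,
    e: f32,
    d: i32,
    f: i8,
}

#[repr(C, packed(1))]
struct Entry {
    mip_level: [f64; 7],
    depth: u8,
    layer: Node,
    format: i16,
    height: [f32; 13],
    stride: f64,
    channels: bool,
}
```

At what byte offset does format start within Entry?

73

Node: 0..1  g  (1B, 1-aligned); 1..4  -- padding (3B); 4..8  e  (4B, 4-aligned); 8..12  d  (4B, 4-aligned); 12..13  f  (1B, 1-aligned); 13..16  -- tail padding (3B); sizeof = 16, alignof = 4
0..56  mip_level  (56B, 1-aligned)
56..57  depth  (1B, 1-aligned)
57..73  layer  (16B, 1-aligned)
73..75  format  (2B, 1-aligned)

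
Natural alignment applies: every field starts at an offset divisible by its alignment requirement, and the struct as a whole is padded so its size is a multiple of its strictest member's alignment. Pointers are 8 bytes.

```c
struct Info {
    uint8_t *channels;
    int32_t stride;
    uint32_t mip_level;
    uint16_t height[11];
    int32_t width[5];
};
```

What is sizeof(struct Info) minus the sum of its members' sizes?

6

0..8  channels  (8B, 8-aligned)
8..12  stride  (4B, 4-aligned)
12..16  mip_level  (4B, 4-aligned)
16..38  height  (22B, 2-aligned)
38..40  -- padding (2B)
40..60  width  (20B, 4-aligned)
60..64  -- tail padding (4B)
sizeof = 64, alignof = 8
data bytes 58, size 64 → padding 6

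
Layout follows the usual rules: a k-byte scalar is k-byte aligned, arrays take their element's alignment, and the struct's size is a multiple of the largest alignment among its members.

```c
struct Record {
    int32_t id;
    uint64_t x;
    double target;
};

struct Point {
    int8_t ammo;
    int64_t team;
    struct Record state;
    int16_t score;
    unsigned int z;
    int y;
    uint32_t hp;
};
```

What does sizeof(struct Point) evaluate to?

Record: id at 0 (size 4, align 4) → ends 4; pad 4 to align 8 for x; x at 8 (size 8, align 8) → ends 16; target at 16 (size 8, align 8) → ends 24; total 24 bytes, alignment 8
ammo at 0 (size 1, align 1) → ends 1
pad 7 to align 8 for team
team at 8 (size 8, align 8) → ends 16
state at 16 (size 24, align 8) → ends 40
score at 40 (size 2, align 2) → ends 42
pad 2 to align 4 for z
z at 44 (size 4, align 4) → ends 48
y at 48 (size 4, align 4) → ends 52
hp at 52 (size 4, align 4) → ends 56
total 56 bytes, alignment 8

56 bytes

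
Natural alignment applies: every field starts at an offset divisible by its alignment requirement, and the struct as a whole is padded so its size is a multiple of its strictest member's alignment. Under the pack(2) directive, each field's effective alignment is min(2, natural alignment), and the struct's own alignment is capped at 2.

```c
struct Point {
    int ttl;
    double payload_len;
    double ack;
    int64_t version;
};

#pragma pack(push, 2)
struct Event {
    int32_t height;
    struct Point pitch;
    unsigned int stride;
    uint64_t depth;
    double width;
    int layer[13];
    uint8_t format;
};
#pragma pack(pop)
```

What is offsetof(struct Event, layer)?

56

Point: ttl at 0 (size 4, align 4) → ends 4; pad 4 to align 8 for payload_len; payload_len at 8 (size 8, align 8) → ends 16; ack at 16 (size 8, align 8) → ends 24; version at 24 (size 8, align 8) → ends 32; total 32 bytes, alignment 8
height at 0 (size 4, align 2) → ends 4
pitch at 4 (size 32, align 2) → ends 36
stride at 36 (size 4, align 2) → ends 40
depth at 40 (size 8, align 2) → ends 48
width at 48 (size 8, align 2) → ends 56
layer at 56 (size 52, align 2) → ends 108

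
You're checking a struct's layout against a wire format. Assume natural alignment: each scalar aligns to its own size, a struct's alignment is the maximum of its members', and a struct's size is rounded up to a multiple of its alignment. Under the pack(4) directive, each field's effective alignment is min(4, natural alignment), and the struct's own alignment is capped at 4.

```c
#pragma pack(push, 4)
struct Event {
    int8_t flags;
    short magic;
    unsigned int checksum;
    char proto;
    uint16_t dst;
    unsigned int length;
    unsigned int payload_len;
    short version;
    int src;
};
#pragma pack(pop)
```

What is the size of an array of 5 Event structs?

@0: flags [1B, align 1] → 1
+1 pad (align 2)
@2: magic [2B, align 2] → 4
@4: checksum [4B, align 4] → 8
@8: proto [1B, align 1] → 9
+1 pad (align 2)
@10: dst [2B, align 2] → 12
@12: length [4B, align 4] → 16
@16: payload_len [4B, align 4] → 20
@20: version [2B, align 2] → 22
+2 pad (align 4)
@24: src [4B, align 4] → 28
size 28, align 4
array of 5: 5 × 28 = 140

140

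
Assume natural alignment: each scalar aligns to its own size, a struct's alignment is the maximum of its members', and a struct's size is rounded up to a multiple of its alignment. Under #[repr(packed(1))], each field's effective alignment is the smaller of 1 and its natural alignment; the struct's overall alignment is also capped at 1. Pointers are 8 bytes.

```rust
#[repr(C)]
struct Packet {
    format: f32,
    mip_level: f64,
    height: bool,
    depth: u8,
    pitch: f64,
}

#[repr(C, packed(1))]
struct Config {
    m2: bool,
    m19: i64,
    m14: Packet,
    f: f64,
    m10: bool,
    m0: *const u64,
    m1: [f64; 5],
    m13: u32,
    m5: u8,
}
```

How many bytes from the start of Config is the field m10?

Packet: 0..4  format  (4B, 4-aligned); 4..8  -- padding (4B); 8..16  mip_level  (8B, 8-aligned); 16..17  height  (1B, 1-aligned); 17..18  depth  (1B, 1-aligned); 18..24  -- padding (6B); 24..32  pitch  (8B, 8-aligned); sizeof = 32, alignof = 8
0..1  m2  (1B, 1-aligned)
1..9  m19  (8B, 1-aligned)
9..41  m14  (32B, 1-aligned)
41..49  f  (8B, 1-aligned)
49..50  m10  (1B, 1-aligned)

49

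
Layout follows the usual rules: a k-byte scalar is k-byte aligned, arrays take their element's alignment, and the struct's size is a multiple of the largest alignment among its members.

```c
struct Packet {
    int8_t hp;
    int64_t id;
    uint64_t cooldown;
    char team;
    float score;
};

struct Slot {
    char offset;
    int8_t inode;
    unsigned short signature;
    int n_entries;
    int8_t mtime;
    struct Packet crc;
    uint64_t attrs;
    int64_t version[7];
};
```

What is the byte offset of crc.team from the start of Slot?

40

Packet: @0: hp [1B, align 1] → 1; +7 pad (align 8); @8: id [8B, align 8] → 16; @16: cooldown [8B, align 8] → 24; @24: team [1B, align 1] → 25; +3 pad (align 4); @28: score [4B, align 4] → 32; size 32, align 8
@0: offset [1B, align 1] → 1
@1: inode [1B, align 1] → 2
@2: signature [2B, align 2] → 4
@4: n_entries [4B, align 4] → 8
@8: mtime [1B, align 1] → 9
+7 pad (align 8)
@16: crc [32B, align 8] → 48
within Packet: team at 24
16 + 24 = 40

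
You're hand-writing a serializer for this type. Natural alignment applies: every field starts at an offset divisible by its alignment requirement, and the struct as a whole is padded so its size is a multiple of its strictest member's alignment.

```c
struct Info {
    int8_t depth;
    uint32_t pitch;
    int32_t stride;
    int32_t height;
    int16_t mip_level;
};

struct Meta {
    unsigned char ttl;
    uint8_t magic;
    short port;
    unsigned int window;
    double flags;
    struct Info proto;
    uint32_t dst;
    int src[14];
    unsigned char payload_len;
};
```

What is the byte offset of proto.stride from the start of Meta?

24

Info: depth at 0 (size 1, align 1) → ends 1; pad 3 to align 4 for pitch; pitch at 4 (size 4, align 4) → ends 8; stride at 8 (size 4, align 4) → ends 12; height at 12 (size 4, align 4) → ends 16; mip_level at 16 (size 2, align 2) → ends 18; tail pad 2 to reach multiple of 4; total 20 bytes, alignment 4
ttl at 0 (size 1, align 1) → ends 1
magic at 1 (size 1, align 1) → ends 2
port at 2 (size 2, align 2) → ends 4
window at 4 (size 4, align 4) → ends 8
flags at 8 (size 8, align 8) → ends 16
proto at 16 (size 20, align 4) → ends 36
within Info: stride at 8
16 + 8 = 24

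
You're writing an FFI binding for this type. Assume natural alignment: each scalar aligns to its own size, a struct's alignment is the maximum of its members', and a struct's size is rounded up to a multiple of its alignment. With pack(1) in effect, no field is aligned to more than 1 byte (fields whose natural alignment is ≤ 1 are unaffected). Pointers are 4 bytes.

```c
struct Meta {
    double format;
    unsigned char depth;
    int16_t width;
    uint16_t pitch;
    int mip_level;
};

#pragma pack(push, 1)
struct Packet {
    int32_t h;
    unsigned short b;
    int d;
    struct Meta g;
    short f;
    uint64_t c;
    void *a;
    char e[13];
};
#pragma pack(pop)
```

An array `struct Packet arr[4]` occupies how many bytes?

244

Meta: 0..8  format  (8B, 8-aligned); 8..9  depth  (1B, 1-aligned); 9..10  -- padding (1B); 10..12  width  (2B, 2-aligned); 12..14  pitch  (2B, 2-aligned); 14..16  -- padding (2B); 16..20  mip_level  (4B, 4-aligned); 20..24  -- tail padding (4B); sizeof = 24, alignof = 8
0..4  h  (4B, 1-aligned)
4..6  b  (2B, 1-aligned)
6..10  d  (4B, 1-aligned)
10..34  g  (24B, 1-aligned)
34..36  f  (2B, 1-aligned)
36..44  c  (8B, 1-aligned)
44..48  a  (4B, 1-aligned)
48..61  e  (13B, 1-aligned)
sizeof = 61, alignof = 1
array of 4: 4 × 61 = 244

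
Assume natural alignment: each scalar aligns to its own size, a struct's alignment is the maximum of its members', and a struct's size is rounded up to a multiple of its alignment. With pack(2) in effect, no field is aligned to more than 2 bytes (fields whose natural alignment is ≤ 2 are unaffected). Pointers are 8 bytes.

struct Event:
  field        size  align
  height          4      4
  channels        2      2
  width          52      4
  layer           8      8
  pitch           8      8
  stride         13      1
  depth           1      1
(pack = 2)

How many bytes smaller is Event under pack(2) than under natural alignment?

natural layout:
  @0: height [4B, align 4] → 4
  @4: channels [2B, align 2] → 6
  +2 pad (align 4)
  @8: width [52B, align 4] → 60
  +4 pad (align 8)
  @64: layer [8B, align 8] → 72
  @72: pitch [8B, align 8] → 80
  @80: stride [13B, align 1] → 93
  @93: depth [1B, align 1] → 94
  +2 tail pad (align 8)
  size 96, align 8
packed(2) layout:
  @0: height [4B, align 2] → 4
  @4: channels [2B, align 2] → 6
  @6: width [52B, align 2] → 58
  @58: layer [8B, align 2] → 66
  @66: pitch [8B, align 2] → 74
  @74: stride [13B, align 1] → 87
  @87: depth [1B, align 1] → 88
  size 88, align 2
96 − 88 = 8

8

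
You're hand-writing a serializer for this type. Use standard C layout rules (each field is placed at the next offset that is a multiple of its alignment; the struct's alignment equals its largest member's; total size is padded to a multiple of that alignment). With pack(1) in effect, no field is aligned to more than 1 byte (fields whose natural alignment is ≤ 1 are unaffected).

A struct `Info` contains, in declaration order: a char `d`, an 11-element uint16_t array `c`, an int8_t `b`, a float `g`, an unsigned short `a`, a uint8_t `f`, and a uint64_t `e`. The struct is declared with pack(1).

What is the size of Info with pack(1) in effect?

39

0..1  d  (1B, 1-aligned)
1..23  c  (22B, 1-aligned)
23..24  b  (1B, 1-aligned)
24..28  g  (4B, 1-aligned)
28..30  a  (2B, 1-aligned)
30..31  f  (1B, 1-aligned)
31..39  e  (8B, 1-aligned)
sizeof = 39, alignof = 1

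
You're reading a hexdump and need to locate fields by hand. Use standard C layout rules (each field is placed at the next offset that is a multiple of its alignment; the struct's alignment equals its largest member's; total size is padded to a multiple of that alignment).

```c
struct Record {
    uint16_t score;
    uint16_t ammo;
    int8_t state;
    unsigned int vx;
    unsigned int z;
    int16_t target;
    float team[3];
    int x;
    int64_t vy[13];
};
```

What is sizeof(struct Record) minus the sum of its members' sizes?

9

0..2  score  (2B, 2-aligned)
2..4  ammo  (2B, 2-aligned)
4..5  state  (1B, 1-aligned)
5..8  -- padding (3B)
8..12  vx  (4B, 4-aligned)
12..16  z  (4B, 4-aligned)
16..18  target  (2B, 2-aligned)
18..20  -- padding (2B)
20..32  team  (12B, 4-aligned)
32..36  x  (4B, 4-aligned)
36..40  -- padding (4B)
40..144  vy  (104B, 8-aligned)
sizeof = 144, alignof = 8
data bytes 135, size 144 → padding 9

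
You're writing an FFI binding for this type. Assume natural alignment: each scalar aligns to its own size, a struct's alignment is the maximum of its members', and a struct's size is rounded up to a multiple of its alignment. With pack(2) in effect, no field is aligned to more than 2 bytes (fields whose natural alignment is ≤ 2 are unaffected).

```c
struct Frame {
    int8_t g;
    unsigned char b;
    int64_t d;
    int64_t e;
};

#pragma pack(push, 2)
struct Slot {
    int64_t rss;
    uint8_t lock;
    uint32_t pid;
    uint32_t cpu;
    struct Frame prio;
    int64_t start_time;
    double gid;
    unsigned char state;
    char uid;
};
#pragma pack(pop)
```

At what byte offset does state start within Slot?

58

Frame: g at 0 (size 1, align 1) → ends 1; b at 1 (size 1, align 1) → ends 2; pad 6 to align 8 for d; d at 8 (size 8, align 8) → ends 16; e at 16 (size 8, align 8) → ends 24; total 24 bytes, alignment 8
rss at 0 (size 8, align 2) → ends 8
lock at 8 (size 1, align 1) → ends 9
pad 1 to align 2 for pid
pid at 10 (size 4, align 2) → ends 14
cpu at 14 (size 4, align 2) → ends 18
prio at 18 (size 24, align 2) → ends 42
start_time at 42 (size 8, align 2) → ends 50
gid at 50 (size 8, align 2) → ends 58
state at 58 (size 1, align 1) → ends 59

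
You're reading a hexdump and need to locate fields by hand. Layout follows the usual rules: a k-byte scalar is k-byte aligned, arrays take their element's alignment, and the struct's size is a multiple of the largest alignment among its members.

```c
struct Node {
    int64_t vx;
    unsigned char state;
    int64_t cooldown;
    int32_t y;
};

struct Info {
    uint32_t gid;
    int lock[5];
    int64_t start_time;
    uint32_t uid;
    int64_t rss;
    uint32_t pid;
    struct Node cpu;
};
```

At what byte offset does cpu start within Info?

56

Node: vx at 0 (size 8, align 8) → ends 8; state at 8 (size 1, align 1) → ends 9; pad 7 to align 8 for cooldown; cooldown at 16 (size 8, align 8) → ends 24; y at 24 (size 4, align 4) → ends 28; tail pad 4 to reach multiple of 8; total 32 bytes, alignment 8
gid at 0 (size 4, align 4) → ends 4
lock at 4 (size 20, align 4) → ends 24
start_time at 24 (size 8, align 8) → ends 32
uid at 32 (size 4, align 4) → ends 36
pad 4 to align 8 for rss
rss at 40 (size 8, align 8) → ends 48
pid at 48 (size 4, align 4) → ends 52
pad 4 to align 8 for cpu
cpu at 56 (size 32, align 8) → ends 88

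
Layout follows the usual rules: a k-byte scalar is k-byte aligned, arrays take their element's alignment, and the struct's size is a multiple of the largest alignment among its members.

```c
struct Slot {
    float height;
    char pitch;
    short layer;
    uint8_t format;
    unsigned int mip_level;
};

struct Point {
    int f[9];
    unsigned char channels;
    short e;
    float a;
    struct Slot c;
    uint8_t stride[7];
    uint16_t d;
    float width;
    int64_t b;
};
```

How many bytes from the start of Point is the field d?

68

Slot: @0: height [4B, align 4] → 4; @4: pitch [1B, align 1] → 5; +1 pad (align 2); @6: layer [2B, align 2] → 8; @8: format [1B, align 1] → 9; +3 pad (align 4); @12: mip_level [4B, align 4] → 16; size 16, align 4
@0: f [36B, align 4] → 36
@36: channels [1B, align 1] → 37
+1 pad (align 2)
@38: e [2B, align 2] → 40
@40: a [4B, align 4] → 44
@44: c [16B, align 4] → 60
@60: stride [7B, align 1] → 67
+1 pad (align 2)
@68: d [2B, align 2] → 70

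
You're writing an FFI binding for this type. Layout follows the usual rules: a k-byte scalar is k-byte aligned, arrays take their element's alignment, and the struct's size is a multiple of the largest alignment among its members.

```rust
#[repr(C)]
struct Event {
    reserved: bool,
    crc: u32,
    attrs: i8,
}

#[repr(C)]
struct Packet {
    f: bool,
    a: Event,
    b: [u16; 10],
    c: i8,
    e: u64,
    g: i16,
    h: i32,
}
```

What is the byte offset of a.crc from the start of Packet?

Event: reserved at 0 (size 1, align 1) → ends 1; pad 3 to align 4 for crc; crc at 4 (size 4, align 4) → ends 8; attrs at 8 (size 1, align 1) → ends 9; tail pad 3 to reach multiple of 4; total 12 bytes, alignment 4
f at 0 (size 1, align 1) → ends 1
pad 3 to align 4 for a
a at 4 (size 12, align 4) → ends 16
within Event: crc at 4
4 + 4 = 8

8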